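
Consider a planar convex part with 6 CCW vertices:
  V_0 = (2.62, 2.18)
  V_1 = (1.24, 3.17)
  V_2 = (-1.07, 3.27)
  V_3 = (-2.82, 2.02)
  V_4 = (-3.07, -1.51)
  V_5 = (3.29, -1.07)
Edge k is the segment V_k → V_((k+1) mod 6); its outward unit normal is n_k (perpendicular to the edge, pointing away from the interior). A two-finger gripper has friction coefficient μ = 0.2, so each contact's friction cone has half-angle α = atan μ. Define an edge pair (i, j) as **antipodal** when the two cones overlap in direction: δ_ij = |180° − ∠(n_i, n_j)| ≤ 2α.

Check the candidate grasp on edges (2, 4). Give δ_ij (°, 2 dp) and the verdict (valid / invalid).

α = atan 0.2 = 11.31°;  2α = 22.62°
edge 2: e_2 = (-1.75, -1.25);  n_2 = (-0.5812, +0.8137)
edge 4: e_4 = (+6.36, +0.44);  n_4 = (+0.0690, -0.9976)
∠(n_2, n_4) = 148.42°
δ = |180° − 148.42°| = 31.58°
31.58° > 2α = 22.62°  →  invalid

δ = 31.58°, invalid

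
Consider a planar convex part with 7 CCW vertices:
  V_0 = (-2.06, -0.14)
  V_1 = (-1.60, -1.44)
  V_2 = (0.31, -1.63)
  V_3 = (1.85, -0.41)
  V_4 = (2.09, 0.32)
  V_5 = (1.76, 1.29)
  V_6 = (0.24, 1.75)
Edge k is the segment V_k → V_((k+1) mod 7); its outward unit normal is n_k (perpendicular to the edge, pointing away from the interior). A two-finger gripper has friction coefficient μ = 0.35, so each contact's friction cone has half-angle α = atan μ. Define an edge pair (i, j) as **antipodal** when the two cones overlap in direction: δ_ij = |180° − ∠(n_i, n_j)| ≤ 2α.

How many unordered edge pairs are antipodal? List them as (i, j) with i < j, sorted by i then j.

α = atan 0.35 = 19.29°;  2α = 38.58°
n_0 = (-0.9427, -0.3336)
n_1 = (-0.0990, -0.9951)
n_2 = (+0.6210, -0.7838)
n_3 = (+0.9500, -0.3123)
n_4 = (+0.9467, +0.3221)
n_5 = (+0.2897, +0.9571)
n_6 = (-0.6349, +0.7726)
  (0,1): δ = 115.17°  ·
  (0,2): δ = 71.10°  ·
  (0,3): δ = 37.69°  ✓
  (0,4): δ = 0.70°  ✓
  (0,5): δ = 53.68°  ·
  (0,6): δ = 109.93°  ·
  (1,2): δ = 135.93°  ·
  (1,3): δ = 102.52°  ·
  (1,4): δ = 65.53°  ·
  (1,5): δ = 11.16°  ✓
  (1,6): δ = 45.09°  ·
  (2,3): δ = 146.59°  ·
  (2,4): δ = 109.60°  ·
  (2,5): δ = 55.22°  ·
  (2,6): δ = 1.02°  ✓
  (3,4): δ = 143.01°  ·
  (3,5): δ = 88.64°  ·
  (3,6): δ = 32.39°  ✓
  (4,5): δ = 125.63°  ·
  (4,6): δ = 69.38°  ·
  (5,6): δ = 123.75°  ·
antipodal pairs: 5

count = 5; pairs: (0,3), (0,4), (1,5), (2,6), (3,6)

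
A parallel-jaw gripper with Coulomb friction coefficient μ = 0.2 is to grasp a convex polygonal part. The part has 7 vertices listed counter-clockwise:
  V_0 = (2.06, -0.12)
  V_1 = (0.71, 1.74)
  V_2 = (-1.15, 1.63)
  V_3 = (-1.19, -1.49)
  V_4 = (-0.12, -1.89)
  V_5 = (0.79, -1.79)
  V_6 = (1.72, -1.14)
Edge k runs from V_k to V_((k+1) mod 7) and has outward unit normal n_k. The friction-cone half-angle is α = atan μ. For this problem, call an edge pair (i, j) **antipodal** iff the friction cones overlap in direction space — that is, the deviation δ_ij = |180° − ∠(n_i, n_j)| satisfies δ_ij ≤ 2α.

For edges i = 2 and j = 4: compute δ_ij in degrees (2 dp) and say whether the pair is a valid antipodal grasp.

α = atan 0.2 = 11.31°;  2α = 22.62°
edge 2: e_2 = (-0.04, -3.12);  n_2 = (-0.9999, +0.0128)
edge 4: e_4 = (+0.91, +0.10);  n_4 = (+0.1092, -0.9940)
∠(n_2, n_4) = 97.01°
δ = |180° − 97.01°| = 82.99°
82.99° > 2α = 22.62°  →  invalid

δ = 82.99°, invalid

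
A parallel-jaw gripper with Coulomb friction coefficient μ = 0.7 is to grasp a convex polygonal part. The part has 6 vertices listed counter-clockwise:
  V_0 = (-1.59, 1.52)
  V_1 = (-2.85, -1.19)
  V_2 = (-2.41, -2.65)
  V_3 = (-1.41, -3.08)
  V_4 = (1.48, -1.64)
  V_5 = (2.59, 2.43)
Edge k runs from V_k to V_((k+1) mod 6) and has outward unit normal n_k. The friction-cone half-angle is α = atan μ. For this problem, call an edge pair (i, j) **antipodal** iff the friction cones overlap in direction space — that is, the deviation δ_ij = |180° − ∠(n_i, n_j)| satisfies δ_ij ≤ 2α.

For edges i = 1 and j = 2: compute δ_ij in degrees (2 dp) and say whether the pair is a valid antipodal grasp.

α = atan 0.7 = 34.99°;  2α = 69.98°
edge 1: e_1 = (+0.44, -1.46);  n_1 = (-0.9575, -0.2886)
edge 2: e_2 = (+1.00, -0.43);  n_2 = (-0.3950, -0.9187)
∠(n_1, n_2) = 49.96°
δ = |180° − 49.96°| = 130.04°
130.04° > 2α = 69.98°  →  invalid

δ = 130.04°, invalid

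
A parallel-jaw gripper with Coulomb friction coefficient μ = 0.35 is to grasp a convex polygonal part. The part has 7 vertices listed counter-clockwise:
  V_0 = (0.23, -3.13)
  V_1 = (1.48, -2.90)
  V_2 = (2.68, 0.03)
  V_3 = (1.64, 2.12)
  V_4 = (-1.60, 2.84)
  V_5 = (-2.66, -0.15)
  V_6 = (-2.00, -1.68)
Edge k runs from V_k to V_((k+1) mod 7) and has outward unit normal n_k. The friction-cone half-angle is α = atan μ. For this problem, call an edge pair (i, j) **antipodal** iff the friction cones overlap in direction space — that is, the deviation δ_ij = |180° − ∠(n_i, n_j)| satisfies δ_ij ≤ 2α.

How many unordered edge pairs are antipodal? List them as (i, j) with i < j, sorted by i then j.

α = atan 0.35 = 19.29°;  2α = 38.58°
n_0 = (+0.1810, -0.9835)
n_1 = (+0.9254, -0.3790)
n_2 = (+0.8953, +0.4455)
n_3 = (+0.2169, +0.9762)
n_4 = (-0.9425, +0.3341)
n_5 = (-0.9182, -0.3961)
n_6 = (-0.5451, -0.8384)
  (0,1): δ = 122.70°  ·
  (0,2): δ = 73.97°  ·
  (0,3): δ = 22.95°  ✓
  (0,4): δ = 60.05°  ·
  (0,5): δ = 102.91°  ·
  (0,6): δ = 136.54°  ·
  (1,2): δ = 131.27°  ·
  (1,3): δ = 80.26°  ·
  (1,4): δ = 2.75°  ✓
  (1,5): δ = 45.61°  ·
  (1,6): δ = 79.24°  ·
  (2,3): δ = 128.98°  ·
  (2,4): δ = 45.98°  ·
  (2,5): δ = 3.12°  ✓
  (2,6): δ = 30.51°  ✓
  (3,4): δ = 96.99°  ·
  (3,5): δ = 54.14°  ·
  (3,6): δ = 20.50°  ✓
  (4,5): δ = 137.15°  ·
  (4,6): δ = 103.51°  ·
  (5,6): δ = 146.37°  ·
antipodal pairs: 5

count = 5; pairs: (0,3), (1,4), (2,5), (2,6), (3,6)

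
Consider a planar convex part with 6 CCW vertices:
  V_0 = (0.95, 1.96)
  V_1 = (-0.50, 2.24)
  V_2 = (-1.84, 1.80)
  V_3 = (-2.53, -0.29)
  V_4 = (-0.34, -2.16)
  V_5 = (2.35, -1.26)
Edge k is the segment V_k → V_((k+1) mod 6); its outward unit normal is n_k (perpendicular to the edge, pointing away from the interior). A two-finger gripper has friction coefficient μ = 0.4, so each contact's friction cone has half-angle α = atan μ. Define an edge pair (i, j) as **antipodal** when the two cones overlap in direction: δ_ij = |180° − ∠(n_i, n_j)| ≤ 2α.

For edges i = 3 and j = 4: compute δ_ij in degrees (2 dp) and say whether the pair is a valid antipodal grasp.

δ = 121.01°, invalid

α = atan 0.4 = 21.80°;  2α = 43.60°
edge 3: e_3 = (+2.19, -1.87);  n_3 = (-0.6494, -0.7605)
edge 4: e_4 = (+2.69, +0.90);  n_4 = (+0.3173, -0.9483)
∠(n_3, n_4) = 58.99°
δ = |180° − 58.99°| = 121.01°
121.01° > 2α = 43.60°  →  invalid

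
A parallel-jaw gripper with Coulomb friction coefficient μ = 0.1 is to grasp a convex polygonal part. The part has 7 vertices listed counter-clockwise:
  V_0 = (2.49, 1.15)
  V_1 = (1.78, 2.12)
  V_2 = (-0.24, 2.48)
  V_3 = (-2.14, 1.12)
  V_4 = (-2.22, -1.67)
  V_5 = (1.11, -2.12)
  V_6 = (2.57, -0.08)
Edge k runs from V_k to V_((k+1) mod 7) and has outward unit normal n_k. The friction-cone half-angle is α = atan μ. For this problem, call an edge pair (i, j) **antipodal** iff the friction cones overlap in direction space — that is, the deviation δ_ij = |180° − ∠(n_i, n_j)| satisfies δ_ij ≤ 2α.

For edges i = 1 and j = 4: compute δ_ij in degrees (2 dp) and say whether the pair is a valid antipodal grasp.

α = atan 0.1 = 5.71°;  2α = 11.42°
edge 1: e_1 = (-2.02, +0.36);  n_1 = (+0.1755, +0.9845)
edge 4: e_4 = (+3.33, -0.45);  n_4 = (-0.1339, -0.9910)
∠(n_1, n_4) = 177.59°
δ = |180° − 177.59°| = 2.41°
2.41° ≤ 2α = 11.42°  →  valid

δ = 2.41°, valid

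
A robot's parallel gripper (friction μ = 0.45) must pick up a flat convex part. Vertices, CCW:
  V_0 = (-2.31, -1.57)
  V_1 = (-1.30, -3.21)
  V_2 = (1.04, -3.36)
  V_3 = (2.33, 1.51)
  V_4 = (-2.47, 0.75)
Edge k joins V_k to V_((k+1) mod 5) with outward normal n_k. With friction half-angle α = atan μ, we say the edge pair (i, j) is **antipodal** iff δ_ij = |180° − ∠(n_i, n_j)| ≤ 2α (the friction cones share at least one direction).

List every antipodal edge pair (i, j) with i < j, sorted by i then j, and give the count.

α = atan 0.45 = 24.23°;  2α = 48.46°
n_0 = (-0.8515, -0.5244)
n_1 = (-0.0640, -0.9980)
n_2 = (+0.9667, -0.2561)
n_3 = (-0.1564, +0.9877)
n_4 = (-0.9976, -0.0688)
  (0,1): δ = 125.29°  ·
  (0,2): δ = 46.46°  ✓
  (0,3): δ = 67.37°  ·
  (0,4): δ = 152.32°  ·
  (1,2): δ = 101.17°  ·
  (1,3): δ = 12.66°  ✓
  (1,4): δ = 97.61°  ·
  (2,3): δ = 66.17°  ·
  (2,4): δ = 18.78°  ✓
  (3,4): δ = 95.05°  ·
antipodal pairs: 3

count = 3; pairs: (0,2), (1,3), (2,4)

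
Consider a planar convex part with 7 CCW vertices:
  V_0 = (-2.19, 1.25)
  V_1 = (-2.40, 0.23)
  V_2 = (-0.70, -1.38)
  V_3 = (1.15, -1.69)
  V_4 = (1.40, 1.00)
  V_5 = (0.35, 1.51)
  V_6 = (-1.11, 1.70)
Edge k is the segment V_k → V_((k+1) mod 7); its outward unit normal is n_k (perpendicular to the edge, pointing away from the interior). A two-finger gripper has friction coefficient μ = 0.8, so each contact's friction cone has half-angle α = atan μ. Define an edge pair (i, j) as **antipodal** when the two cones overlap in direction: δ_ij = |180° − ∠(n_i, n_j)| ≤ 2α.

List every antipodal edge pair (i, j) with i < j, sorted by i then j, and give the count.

count = 10; pairs: (0,3), (0,4), (1,3), (1,4), (1,5), (1,6), (2,4), (2,5), (2,6), (3,6)

α = atan 0.8 = 38.66°;  2α = 77.32°
n_0 = (-0.9795, +0.2017)
n_1 = (-0.6876, -0.7261)
n_2 = (-0.1653, -0.9862)
n_3 = (+0.9957, -0.0925)
n_4 = (+0.4369, +0.8995)
n_5 = (+0.1290, +0.9916)
n_6 = (-0.3846, +0.9231)
  (0,1): δ = 121.81°  ·
  (0,2): δ = 87.88°  ·
  (0,3): δ = 6.32°  ✓
  (0,4): δ = 75.73°  ✓
  (0,5): δ = 94.22°  ·
  (0,6): δ = 124.25°  ·
  (1,2): δ = 146.07°  ·
  (1,3): δ = 51.87°  ✓
  (1,4): δ = 17.54°  ✓
  (1,5): δ = 36.03°  ✓
  (1,6): δ = 66.06°  ✓
  (2,3): δ = 85.80°  ·
  (2,4): δ = 16.39°  ✓
  (2,5): δ = 2.10°  ✓
  (2,6): δ = 32.13°  ✓
  (3,4): δ = 110.60°  ·
  (3,5): δ = 92.10°  ·
  (3,6): δ = 62.07°  ✓
  (4,5): δ = 161.51°  ·
  (4,6): δ = 131.47°  ·
  (5,6): δ = 149.97°  ·
antipodal pairs: 10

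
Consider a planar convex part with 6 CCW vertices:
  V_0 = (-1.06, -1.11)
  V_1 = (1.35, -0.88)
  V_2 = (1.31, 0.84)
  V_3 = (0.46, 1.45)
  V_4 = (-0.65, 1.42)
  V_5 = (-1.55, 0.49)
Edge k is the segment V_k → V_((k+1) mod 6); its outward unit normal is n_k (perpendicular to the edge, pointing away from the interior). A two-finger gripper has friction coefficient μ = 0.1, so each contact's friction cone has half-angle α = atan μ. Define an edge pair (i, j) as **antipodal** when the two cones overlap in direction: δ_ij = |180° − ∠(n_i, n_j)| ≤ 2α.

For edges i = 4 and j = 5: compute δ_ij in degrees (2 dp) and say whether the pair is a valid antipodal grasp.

α = atan 0.1 = 5.71°;  2α = 11.42°
edge 4: e_4 = (-0.90, -0.93);  n_4 = (-0.7186, +0.6954)
edge 5: e_5 = (+0.49, -1.60);  n_5 = (-0.9562, -0.2928)
∠(n_4, n_5) = 61.09°
δ = |180° − 61.09°| = 118.91°
118.91° > 2α = 11.42°  →  invalid

δ = 118.91°, invalid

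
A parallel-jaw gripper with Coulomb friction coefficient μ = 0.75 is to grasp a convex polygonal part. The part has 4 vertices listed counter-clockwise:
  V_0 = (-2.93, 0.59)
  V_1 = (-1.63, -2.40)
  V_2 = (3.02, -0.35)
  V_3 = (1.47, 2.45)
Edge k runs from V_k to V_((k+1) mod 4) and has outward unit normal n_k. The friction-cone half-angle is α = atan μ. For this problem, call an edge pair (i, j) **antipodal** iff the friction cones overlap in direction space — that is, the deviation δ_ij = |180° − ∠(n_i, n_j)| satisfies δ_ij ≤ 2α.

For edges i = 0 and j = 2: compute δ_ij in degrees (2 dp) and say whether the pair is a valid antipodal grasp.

δ = 5.47°, valid

α = atan 0.75 = 36.87°;  2α = 73.74°
edge 0: e_0 = (+1.30, -2.99);  n_0 = (-0.9171, -0.3987)
edge 2: e_2 = (-1.55, +2.80);  n_2 = (+0.8749, +0.4843)
∠(n_0, n_2) = 174.53°
δ = |180° − 174.53°| = 5.47°
5.47° ≤ 2α = 73.74°  →  valid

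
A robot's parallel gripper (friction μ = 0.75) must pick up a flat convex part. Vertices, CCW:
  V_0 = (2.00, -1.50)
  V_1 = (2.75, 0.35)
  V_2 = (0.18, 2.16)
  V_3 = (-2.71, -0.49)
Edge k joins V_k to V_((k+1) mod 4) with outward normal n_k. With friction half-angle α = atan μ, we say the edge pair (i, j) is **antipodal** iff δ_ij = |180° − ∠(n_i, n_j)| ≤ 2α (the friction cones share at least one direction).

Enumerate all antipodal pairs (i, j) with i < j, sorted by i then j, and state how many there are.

α = atan 0.75 = 36.87°;  2α = 73.74°
n_0 = (+0.9267, -0.3757)
n_1 = (+0.5758, +0.8176)
n_2 = (-0.6758, +0.7370)
n_3 = (-0.2097, -0.9778)
  (0,1): δ = 103.09°  ·
  (0,2): δ = 25.41°  ✓
  (0,3): δ = 99.96°  ·
  (1,2): δ = 102.32°  ·
  (1,3): δ = 23.05°  ✓
  (2,3): δ = 54.62°  ✓
antipodal pairs: 3

count = 3; pairs: (0,2), (1,3), (2,3)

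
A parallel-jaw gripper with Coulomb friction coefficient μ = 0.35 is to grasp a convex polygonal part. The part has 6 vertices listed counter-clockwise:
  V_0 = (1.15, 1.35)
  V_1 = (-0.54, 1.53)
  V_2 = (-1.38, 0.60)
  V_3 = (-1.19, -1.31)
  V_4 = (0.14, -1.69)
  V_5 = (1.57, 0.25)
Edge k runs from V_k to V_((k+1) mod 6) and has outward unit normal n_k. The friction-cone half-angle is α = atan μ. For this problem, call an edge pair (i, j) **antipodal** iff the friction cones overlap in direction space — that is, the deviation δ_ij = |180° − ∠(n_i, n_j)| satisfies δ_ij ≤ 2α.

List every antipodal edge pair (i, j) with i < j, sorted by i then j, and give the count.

α = atan 0.35 = 19.29°;  2α = 38.58°
n_0 = (+0.1059, +0.9944)
n_1 = (-0.7421, +0.6703)
n_2 = (-0.9951, -0.0990)
n_3 = (-0.2747, -0.9615)
n_4 = (+0.8050, -0.5933)
n_5 = (+0.9342, +0.3567)
  (0,1): δ = 126.01°  ·
  (0,2): δ = 78.24°  ·
  (0,3): δ = 9.87°  ✓
  (0,4): δ = 59.69°  ·
  (0,5): δ = 116.98°  ·
  (1,2): δ = 132.23°  ·
  (1,3): δ = 63.86°  ·
  (1,4): δ = 5.69°  ✓
  (1,5): δ = 62.99°  ·
  (2,3): δ = 111.63°  ·
  (2,4): δ = 42.08°  ·
  (2,5): δ = 15.22°  ✓
  (3,4): δ = 110.45°  ·
  (3,5): δ = 53.16°  ·
  (4,5): δ = 122.71°  ·
antipodal pairs: 3

count = 3; pairs: (0,3), (1,4), (2,5)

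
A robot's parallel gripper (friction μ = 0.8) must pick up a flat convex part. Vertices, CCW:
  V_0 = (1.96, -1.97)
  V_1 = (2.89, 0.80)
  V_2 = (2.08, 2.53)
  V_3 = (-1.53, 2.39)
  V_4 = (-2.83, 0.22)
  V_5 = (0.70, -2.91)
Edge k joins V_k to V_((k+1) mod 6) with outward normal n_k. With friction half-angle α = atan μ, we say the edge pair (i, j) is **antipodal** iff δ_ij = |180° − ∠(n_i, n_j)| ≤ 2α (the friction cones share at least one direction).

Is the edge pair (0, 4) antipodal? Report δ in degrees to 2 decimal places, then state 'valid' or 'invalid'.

α = atan 0.8 = 38.66°;  2α = 77.32°
edge 0: e_0 = (+0.93, +2.77);  n_0 = (+0.9480, -0.3183)
edge 4: e_4 = (+3.53, -3.13);  n_4 = (-0.6634, -0.7482)
∠(n_0, n_4) = 113.00°
δ = |180° − 113.00°| = 67.00°
67.00° ≤ 2α = 77.32°  →  valid

δ = 67.00°, valid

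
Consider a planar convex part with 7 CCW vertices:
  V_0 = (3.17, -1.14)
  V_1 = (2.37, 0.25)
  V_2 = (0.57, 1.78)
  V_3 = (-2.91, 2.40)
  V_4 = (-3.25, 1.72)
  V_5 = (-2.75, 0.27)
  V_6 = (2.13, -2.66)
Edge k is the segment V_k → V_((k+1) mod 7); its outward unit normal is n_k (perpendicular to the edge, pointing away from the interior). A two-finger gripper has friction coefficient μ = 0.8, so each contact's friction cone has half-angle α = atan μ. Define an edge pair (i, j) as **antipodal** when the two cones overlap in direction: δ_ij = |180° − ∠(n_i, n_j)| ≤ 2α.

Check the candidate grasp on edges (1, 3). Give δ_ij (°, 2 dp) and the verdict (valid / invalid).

δ = 76.20°, valid

α = atan 0.8 = 38.66°;  2α = 77.32°
edge 1: e_1 = (-1.80, +1.53);  n_1 = (+0.6476, +0.7619)
edge 3: e_3 = (-0.34, -0.68);  n_3 = (-0.8944, +0.4472)
∠(n_1, n_3) = 103.80°
δ = |180° − 103.80°| = 76.20°
76.20° ≤ 2α = 77.32°  →  valid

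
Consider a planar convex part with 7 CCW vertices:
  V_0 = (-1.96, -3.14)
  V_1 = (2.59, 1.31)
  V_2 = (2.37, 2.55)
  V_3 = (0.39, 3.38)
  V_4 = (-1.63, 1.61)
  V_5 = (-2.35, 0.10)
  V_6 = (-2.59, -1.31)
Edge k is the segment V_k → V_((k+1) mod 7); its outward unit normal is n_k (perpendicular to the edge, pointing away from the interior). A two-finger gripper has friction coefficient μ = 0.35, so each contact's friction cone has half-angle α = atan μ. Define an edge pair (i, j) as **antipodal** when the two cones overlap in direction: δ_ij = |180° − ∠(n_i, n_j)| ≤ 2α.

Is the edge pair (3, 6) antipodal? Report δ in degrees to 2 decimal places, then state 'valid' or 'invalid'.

α = atan 0.35 = 19.29°;  2α = 38.58°
edge 3: e_3 = (-2.02, -1.77);  n_3 = (-0.6590, +0.7521)
edge 6: e_6 = (+0.63, -1.83);  n_6 = (-0.9455, -0.3255)
∠(n_3, n_6) = 67.77°
δ = |180° − 67.77°| = 112.23°
112.23° > 2α = 38.58°  →  invalid

δ = 112.23°, invalid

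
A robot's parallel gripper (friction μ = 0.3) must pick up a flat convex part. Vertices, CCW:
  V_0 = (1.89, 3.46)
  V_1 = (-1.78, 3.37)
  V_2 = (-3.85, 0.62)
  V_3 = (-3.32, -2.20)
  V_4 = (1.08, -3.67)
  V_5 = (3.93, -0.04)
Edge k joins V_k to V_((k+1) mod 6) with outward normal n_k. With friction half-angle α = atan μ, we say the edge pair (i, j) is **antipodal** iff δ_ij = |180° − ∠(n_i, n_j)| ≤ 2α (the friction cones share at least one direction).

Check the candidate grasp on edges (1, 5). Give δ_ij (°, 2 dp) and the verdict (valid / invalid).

α = atan 0.3 = 16.70°;  2α = 33.40°
edge 1: e_1 = (-2.07, -2.75);  n_1 = (-0.7990, +0.6014)
edge 5: e_5 = (-2.04, +3.50);  n_5 = (+0.8640, +0.5036)
∠(n_1, n_5) = 112.79°
δ = |180° − 112.79°| = 67.21°
67.21° > 2α = 33.40°  →  invalid

δ = 67.21°, invalid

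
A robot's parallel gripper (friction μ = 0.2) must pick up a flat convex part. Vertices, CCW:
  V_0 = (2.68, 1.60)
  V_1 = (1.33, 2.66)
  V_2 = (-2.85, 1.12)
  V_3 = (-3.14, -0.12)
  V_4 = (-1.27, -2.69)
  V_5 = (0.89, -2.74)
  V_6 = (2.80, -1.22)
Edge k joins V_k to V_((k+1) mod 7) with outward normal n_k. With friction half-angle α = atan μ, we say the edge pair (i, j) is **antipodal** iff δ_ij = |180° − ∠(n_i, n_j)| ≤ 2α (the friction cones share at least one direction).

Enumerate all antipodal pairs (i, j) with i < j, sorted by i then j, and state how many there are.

count = 4; pairs: (0,3), (1,4), (1,5), (2,6)

α = atan 0.2 = 11.31°;  2α = 22.62°
n_0 = (+0.6176, +0.7865)
n_1 = (-0.3457, +0.9383)
n_2 = (-0.9737, +0.2277)
n_3 = (-0.8086, -0.5884)
n_4 = (-0.0231, -0.9997)
n_5 = (+0.6227, -0.7825)
n_6 = (+0.9991, +0.0425)
  (0,1): δ = 121.64°  ·
  (0,2): δ = 65.02°  ·
  (0,3): δ = 15.82°  ✓
  (0,4): δ = 36.81°  ·
  (0,5): δ = 76.65°  ·
  (0,6): δ = 130.58°  ·
  (1,2): δ = 123.39°  ·
  (1,3): δ = 74.18°  ·
  (1,4): δ = 21.55°  ✓
  (1,5): δ = 18.29°  ✓
  (1,6): δ = 72.21°  ·
  (2,3): δ = 130.80°  ·
  (2,4): δ = 78.16°  ·
  (2,5): δ = 38.32°  ·
  (2,6): δ = 15.60°  ✓
  (3,4): δ = 127.37°  ·
  (3,5): δ = 87.53°  ·
  (3,6): δ = 33.60°  ·
  (4,5): δ = 140.16°  ·
  (4,6): δ = 86.24°  ·
  (5,6): δ = 126.08°  ·
antipodal pairs: 4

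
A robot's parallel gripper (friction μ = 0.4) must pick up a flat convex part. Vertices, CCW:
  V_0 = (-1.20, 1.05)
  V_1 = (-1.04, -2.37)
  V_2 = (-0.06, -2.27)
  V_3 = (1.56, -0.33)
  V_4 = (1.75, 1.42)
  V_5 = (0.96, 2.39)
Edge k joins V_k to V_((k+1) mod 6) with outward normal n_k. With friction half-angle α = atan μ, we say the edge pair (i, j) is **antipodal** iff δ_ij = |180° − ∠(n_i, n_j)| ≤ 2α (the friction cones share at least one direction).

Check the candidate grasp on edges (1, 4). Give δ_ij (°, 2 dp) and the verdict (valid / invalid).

α = atan 0.4 = 21.80°;  2α = 43.60°
edge 1: e_1 = (+0.98, +0.10);  n_1 = (+0.1015, -0.9948)
edge 4: e_4 = (-0.79, +0.97);  n_4 = (+0.7754, +0.6315)
∠(n_1, n_4) = 123.33°
δ = |180° − 123.33°| = 56.67°
56.67° > 2α = 43.60°  →  invalid

δ = 56.67°, invalid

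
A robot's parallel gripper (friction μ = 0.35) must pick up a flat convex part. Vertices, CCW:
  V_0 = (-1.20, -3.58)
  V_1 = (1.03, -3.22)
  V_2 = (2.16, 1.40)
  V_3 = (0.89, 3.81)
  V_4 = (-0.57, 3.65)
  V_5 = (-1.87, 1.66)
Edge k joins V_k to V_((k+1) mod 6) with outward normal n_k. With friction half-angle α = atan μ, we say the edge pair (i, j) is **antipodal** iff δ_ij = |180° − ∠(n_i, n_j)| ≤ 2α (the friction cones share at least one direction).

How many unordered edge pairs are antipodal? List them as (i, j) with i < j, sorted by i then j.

α = atan 0.35 = 19.29°;  2α = 38.58°
n_0 = (+0.1594, -0.9872)
n_1 = (+0.9714, -0.2376)
n_2 = (+0.8847, +0.4662)
n_3 = (-0.1089, +0.9940)
n_4 = (-0.8372, +0.5469)
n_5 = (-0.9919, -0.1268)
  (0,1): δ = 112.91°  ·
  (0,2): δ = 71.38°  ·
  (0,3): δ = 2.92°  ✓
  (0,4): δ = 47.67°  ·
  (0,5): δ = 88.12°  ·
  (1,2): δ = 138.47°  ·
  (1,3): δ = 70.00°  ·
  (1,4): δ = 19.41°  ✓
  (1,5): δ = 21.03°  ✓
  (2,3): δ = 111.53°  ·
  (2,4): δ = 60.94°  ·
  (2,5): δ = 20.50°  ✓
  (3,4): δ = 129.41°  ·
  (3,5): δ = 88.97°  ·
  (4,5): δ = 139.56°  ·
antipodal pairs: 4

count = 4; pairs: (0,3), (1,4), (1,5), (2,5)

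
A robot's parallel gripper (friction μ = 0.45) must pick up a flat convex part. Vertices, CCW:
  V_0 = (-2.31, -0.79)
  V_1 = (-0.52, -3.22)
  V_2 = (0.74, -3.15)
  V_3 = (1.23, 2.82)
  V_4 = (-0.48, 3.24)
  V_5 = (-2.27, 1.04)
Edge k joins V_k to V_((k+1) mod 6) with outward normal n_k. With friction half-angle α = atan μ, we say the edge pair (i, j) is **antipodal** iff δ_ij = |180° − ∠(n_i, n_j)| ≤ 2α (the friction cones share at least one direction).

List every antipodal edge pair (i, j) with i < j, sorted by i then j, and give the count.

α = atan 0.45 = 24.23°;  2α = 48.46°
n_0 = (-0.8051, -0.5931)
n_1 = (+0.0555, -0.9985)
n_2 = (+0.9966, -0.0818)
n_3 = (+0.2385, +0.9711)
n_4 = (-0.7757, +0.6311)
n_5 = (-0.9998, +0.0219)
  (0,1): δ = 123.20°  ·
  (0,2): δ = 41.07°  ✓
  (0,3): δ = 39.82°  ✓
  (0,4): δ = 104.49°  ·
  (0,5): δ = 142.37°  ·
  (1,2): δ = 97.87°  ·
  (1,3): δ = 16.98°  ✓
  (1,4): δ = 47.69°  ✓
  (1,5): δ = 85.57°  ·
  (2,3): δ = 99.11°  ·
  (2,4): δ = 34.44°  ✓
  (2,5): δ = 3.44°  ✓
  (3,4): δ = 115.33°  ·
  (3,5): δ = 77.45°  ·
  (4,5): δ = 142.12°  ·
antipodal pairs: 6

count = 6; pairs: (0,2), (0,3), (1,3), (1,4), (2,4), (2,5)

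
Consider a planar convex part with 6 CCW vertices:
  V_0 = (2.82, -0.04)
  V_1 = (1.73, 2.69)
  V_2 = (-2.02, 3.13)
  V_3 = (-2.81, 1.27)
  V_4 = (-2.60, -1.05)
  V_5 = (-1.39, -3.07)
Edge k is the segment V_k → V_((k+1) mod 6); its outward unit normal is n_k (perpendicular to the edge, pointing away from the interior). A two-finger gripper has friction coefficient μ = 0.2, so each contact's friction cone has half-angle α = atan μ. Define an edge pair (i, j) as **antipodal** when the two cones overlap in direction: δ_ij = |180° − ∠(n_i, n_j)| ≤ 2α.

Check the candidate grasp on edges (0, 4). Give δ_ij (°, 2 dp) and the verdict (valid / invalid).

α = atan 0.2 = 11.31°;  2α = 22.62°
edge 0: e_0 = (-1.09, +2.73);  n_0 = (+0.9287, +0.3708)
edge 4: e_4 = (+1.21, -2.02);  n_4 = (-0.8579, -0.5139)
∠(n_0, n_4) = 170.84°
δ = |180° − 170.84°| = 9.16°
9.16° ≤ 2α = 22.62°  →  valid

δ = 9.16°, valid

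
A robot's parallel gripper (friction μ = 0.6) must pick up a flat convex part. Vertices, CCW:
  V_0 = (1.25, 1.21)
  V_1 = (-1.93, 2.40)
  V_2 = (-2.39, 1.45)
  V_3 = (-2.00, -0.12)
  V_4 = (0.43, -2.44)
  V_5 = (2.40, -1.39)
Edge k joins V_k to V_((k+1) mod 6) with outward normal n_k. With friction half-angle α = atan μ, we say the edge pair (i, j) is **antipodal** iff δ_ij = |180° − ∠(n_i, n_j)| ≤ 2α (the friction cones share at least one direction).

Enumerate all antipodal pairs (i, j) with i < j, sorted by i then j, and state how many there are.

count = 7; pairs: (0,2), (0,3), (0,4), (1,4), (1,5), (2,5), (3,5)

α = atan 0.6 = 30.96°;  2α = 61.93°
n_0 = (+0.3505, +0.9366)
n_1 = (-0.9000, +0.4358)
n_2 = (-0.9705, -0.2411)
n_3 = (-0.6905, -0.7233)
n_4 = (+0.4704, -0.8825)
n_5 = (+0.9145, +0.4045)
  (0,1): δ = 95.32°  ·
  (0,2): δ = 55.53°  ✓
  (0,3): δ = 23.16°  ✓
  (0,4): δ = 48.57°  ✓
  (0,5): δ = 134.38°  ·
  (1,2): δ = 140.21°  ·
  (1,3): δ = 107.84°  ·
  (1,4): δ = 36.11°  ✓
  (1,5): δ = 49.70°  ✓
  (2,3): δ = 147.62°  ·
  (2,4): δ = 75.89°  ·
  (2,5): δ = 9.91°  ✓
  (3,4): δ = 108.27°  ·
  (3,5): δ = 22.47°  ✓
  (4,5): δ = 94.20°  ·
antipodal pairs: 7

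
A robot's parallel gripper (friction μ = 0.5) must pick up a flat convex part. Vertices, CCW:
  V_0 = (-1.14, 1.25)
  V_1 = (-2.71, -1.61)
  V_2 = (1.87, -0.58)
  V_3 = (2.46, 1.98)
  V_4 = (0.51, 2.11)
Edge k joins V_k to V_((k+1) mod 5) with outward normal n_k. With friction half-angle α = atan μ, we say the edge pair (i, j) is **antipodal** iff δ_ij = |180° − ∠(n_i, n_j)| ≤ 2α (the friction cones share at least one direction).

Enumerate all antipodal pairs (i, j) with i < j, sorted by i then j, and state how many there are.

count = 5; pairs: (0,1), (0,2), (1,3), (1,4), (2,4)

α = atan 0.5 = 26.57°;  2α = 53.13°
n_0 = (-0.8766, +0.4812)
n_1 = (+0.2194, -0.9756)
n_2 = (+0.9745, -0.2246)
n_3 = (+0.0665, +0.9978)
n_4 = (-0.4622, +0.8868)
  (0,1): δ = 48.56°  ✓
  (0,2): δ = 15.79°  ✓
  (0,3): δ = 114.95°  ·
  (0,4): δ = 146.29°  ·
  (1,2): δ = 115.65°  ·
  (1,3): δ = 16.49°  ✓
  (1,4): δ = 14.85°  ✓
  (2,3): δ = 80.84°  ·
  (2,4): δ = 49.49°  ✓
  (3,4): δ = 148.66°  ·
antipodal pairs: 5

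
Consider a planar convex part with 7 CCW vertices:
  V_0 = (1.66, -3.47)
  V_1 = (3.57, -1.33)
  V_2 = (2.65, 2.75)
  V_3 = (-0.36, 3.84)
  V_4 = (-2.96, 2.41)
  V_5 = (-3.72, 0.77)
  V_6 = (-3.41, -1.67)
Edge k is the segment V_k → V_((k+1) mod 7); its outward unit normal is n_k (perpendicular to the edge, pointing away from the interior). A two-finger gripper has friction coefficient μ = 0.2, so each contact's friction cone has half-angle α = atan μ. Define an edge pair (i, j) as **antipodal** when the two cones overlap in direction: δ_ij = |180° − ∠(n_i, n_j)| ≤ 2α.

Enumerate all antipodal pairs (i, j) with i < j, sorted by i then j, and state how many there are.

count = 4; pairs: (0,3), (0,4), (1,5), (2,6)

α = atan 0.2 = 11.31°;  2α = 22.62°
n_0 = (+0.7461, -0.6659)
n_1 = (+0.9755, +0.2200)
n_2 = (+0.3405, +0.9402)
n_3 = (-0.4819, +0.8762)
n_4 = (-0.9073, +0.4205)
n_5 = (-0.9920, -0.1260)
n_6 = (-0.3346, -0.9424)
  (0,1): δ = 125.54°  ·
  (0,2): δ = 68.16°  ·
  (0,3): δ = 19.44°  ✓
  (0,4): δ = 16.89°  ✓
  (0,5): δ = 48.99°  ·
  (0,6): δ = 112.20°  ·
  (1,2): δ = 122.61°  ·
  (1,3): δ = 73.90°  ·
  (1,4): δ = 37.57°  ·
  (1,5): δ = 5.47°  ✓
  (1,6): δ = 57.75°  ·
  (2,3): δ = 131.28°  ·
  (2,4): δ = 94.96°  ·
  (2,5): δ = 62.85°  ·
  (2,6): δ = 0.36°  ✓
  (3,4): δ = 143.67°  ·
  (3,5): δ = 111.57°  ·
  (3,6): δ = 48.36°  ·
  (4,5): δ = 147.90°  ·
  (4,6): δ = 84.68°  ·
  (5,6): δ = 116.79°  ·
antipodal pairs: 4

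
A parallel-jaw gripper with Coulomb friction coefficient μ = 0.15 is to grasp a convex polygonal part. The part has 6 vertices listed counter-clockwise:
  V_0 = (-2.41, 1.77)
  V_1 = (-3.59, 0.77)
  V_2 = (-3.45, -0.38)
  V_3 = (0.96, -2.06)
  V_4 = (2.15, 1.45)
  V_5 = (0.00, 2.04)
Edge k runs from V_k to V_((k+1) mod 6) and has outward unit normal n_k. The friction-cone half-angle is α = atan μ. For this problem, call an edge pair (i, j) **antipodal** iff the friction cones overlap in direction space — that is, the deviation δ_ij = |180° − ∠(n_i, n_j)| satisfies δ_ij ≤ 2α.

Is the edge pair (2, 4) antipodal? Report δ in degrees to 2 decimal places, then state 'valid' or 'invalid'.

δ = 5.51°, valid

α = atan 0.15 = 8.53°;  2α = 17.06°
edge 2: e_2 = (+4.41, -1.68);  n_2 = (-0.3560, -0.9345)
edge 4: e_4 = (-2.15, +0.59);  n_4 = (+0.2646, +0.9643)
∠(n_2, n_4) = 174.49°
δ = |180° − 174.49°| = 5.51°
5.51° ≤ 2α = 17.06°  →  valid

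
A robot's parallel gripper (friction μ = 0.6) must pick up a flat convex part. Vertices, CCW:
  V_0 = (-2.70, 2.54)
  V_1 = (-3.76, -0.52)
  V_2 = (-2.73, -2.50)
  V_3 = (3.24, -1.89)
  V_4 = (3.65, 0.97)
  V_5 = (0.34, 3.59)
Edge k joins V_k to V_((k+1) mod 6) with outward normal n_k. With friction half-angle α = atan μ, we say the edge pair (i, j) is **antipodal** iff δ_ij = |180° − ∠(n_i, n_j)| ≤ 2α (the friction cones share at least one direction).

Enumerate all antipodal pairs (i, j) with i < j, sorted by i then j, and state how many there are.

α = atan 0.6 = 30.96°;  2α = 61.93°
n_0 = (-0.9449, +0.3273)
n_1 = (-0.8871, -0.4615)
n_2 = (+0.1016, -0.9948)
n_3 = (+0.9899, -0.1419)
n_4 = (+0.6206, +0.7841)
n_5 = (-0.3265, +0.9452)
  (0,1): δ = 133.41°  ·
  (0,2): δ = 65.06°  ·
  (0,3): δ = 10.95°  ✓
  (0,4): δ = 70.74°  ·
  (0,5): δ = 128.16°  ·
  (1,2): δ = 111.65°  ·
  (1,3): δ = 35.64°  ✓
  (1,4): δ = 24.15°  ✓
  (1,5): δ = 81.57°  ·
  (2,3): δ = 103.99°  ·
  (2,4): δ = 44.20°  ✓
  (2,5): δ = 13.22°  ✓
  (3,4): δ = 120.20°  ·
  (3,5): δ = 62.79°  ·
  (4,5): δ = 122.58°  ·
antipodal pairs: 5

count = 5; pairs: (0,3), (1,3), (1,4), (2,4), (2,5)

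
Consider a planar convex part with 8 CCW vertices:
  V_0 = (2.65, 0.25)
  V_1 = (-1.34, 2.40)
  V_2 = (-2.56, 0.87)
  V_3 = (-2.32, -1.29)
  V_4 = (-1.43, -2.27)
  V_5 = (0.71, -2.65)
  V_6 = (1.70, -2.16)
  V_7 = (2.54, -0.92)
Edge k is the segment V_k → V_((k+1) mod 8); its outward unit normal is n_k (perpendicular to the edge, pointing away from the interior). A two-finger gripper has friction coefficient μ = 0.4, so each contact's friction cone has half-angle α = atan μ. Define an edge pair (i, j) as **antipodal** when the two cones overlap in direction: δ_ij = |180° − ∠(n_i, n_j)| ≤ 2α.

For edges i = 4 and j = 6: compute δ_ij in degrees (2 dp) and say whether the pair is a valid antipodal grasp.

δ = 114.05°, invalid

α = atan 0.4 = 21.80°;  2α = 43.60°
edge 4: e_4 = (+2.14, -0.38);  n_4 = (-0.1748, -0.9846)
edge 6: e_6 = (+0.84, +1.24);  n_6 = (+0.8279, -0.5608)
∠(n_4, n_6) = 65.95°
δ = |180° − 65.95°| = 114.05°
114.05° > 2α = 43.60°  →  invalid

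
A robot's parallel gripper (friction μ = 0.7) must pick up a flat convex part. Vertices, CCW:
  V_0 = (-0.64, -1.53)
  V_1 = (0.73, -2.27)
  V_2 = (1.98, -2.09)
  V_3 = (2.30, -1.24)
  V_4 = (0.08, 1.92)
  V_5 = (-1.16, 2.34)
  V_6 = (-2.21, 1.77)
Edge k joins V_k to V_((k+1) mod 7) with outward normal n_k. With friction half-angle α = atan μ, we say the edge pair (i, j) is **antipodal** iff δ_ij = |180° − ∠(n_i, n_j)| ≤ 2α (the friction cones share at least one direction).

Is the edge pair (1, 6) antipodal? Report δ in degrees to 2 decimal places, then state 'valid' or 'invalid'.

α = atan 0.7 = 34.99°;  2α = 69.98°
edge 1: e_1 = (+1.25, +0.18);  n_1 = (+0.1425, -0.9898)
edge 6: e_6 = (+1.57, -3.30);  n_6 = (-0.9030, -0.4296)
∠(n_1, n_6) = 72.75°
δ = |180° − 72.75°| = 107.25°
107.25° > 2α = 69.98°  →  invalid

δ = 107.25°, invalid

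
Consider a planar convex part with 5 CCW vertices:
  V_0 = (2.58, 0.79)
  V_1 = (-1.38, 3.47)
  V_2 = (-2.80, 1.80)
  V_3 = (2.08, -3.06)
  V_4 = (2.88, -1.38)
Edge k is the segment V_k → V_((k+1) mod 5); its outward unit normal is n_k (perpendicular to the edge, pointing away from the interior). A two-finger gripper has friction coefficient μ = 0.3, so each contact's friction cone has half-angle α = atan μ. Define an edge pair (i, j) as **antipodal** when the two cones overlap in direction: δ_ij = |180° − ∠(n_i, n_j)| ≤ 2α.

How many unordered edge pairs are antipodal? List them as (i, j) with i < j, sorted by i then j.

α = atan 0.3 = 16.70°;  2α = 33.40°
n_0 = (+0.5605, +0.8282)
n_1 = (-0.7618, +0.6478)
n_2 = (-0.7057, -0.7086)
n_3 = (+0.9029, -0.4299)
n_4 = (+0.9906, +0.1369)
  (0,1): δ = 96.29°  ·
  (0,2): δ = 10.79°  ✓
  (0,3): δ = 98.63°  ·
  (0,4): δ = 131.96°  ·
  (1,2): δ = 94.51°  ·
  (1,3): δ = 14.91°  ✓
  (1,4): δ = 48.25°  ·
  (2,3): δ = 70.58°  ·
  (2,4): δ = 37.25°  ·
  (3,4): δ = 146.67°  ·
antipodal pairs: 2

count = 2; pairs: (0,2), (1,3)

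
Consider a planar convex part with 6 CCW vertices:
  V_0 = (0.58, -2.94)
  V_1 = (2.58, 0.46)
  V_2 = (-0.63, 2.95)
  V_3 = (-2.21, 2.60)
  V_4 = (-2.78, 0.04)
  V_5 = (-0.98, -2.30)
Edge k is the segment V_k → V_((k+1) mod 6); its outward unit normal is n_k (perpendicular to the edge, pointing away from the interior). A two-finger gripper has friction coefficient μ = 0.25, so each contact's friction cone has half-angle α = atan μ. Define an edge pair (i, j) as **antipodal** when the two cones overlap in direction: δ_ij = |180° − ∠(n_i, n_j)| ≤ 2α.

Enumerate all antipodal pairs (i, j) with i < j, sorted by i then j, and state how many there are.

α = atan 0.25 = 14.04°;  2α = 28.07°
n_0 = (+0.8619, -0.5070)
n_1 = (+0.6129, +0.7901)
n_2 = (-0.2163, +0.9763)
n_3 = (-0.9761, +0.2173)
n_4 = (-0.7926, -0.6097)
n_5 = (-0.3796, -0.9252)
  (0,1): δ = 97.34°  ·
  (0,2): δ = 47.04°  ·
  (0,3): δ = 17.91°  ✓
  (0,4): δ = 68.03°  ·
  (0,5): δ = 98.16°  ·
  (1,2): δ = 129.71°  ·
  (1,3): δ = 64.75°  ·
  (1,4): δ = 14.63°  ✓
  (1,5): δ = 15.49°  ✓
  (2,3): δ = 115.04°  ·
  (2,4): δ = 64.92°  ·
  (2,5): δ = 34.80°  ·
  (3,4): δ = 129.88°  ·
  (3,5): δ = 99.75°  ·
  (4,5): δ = 149.87°  ·
antipodal pairs: 3

count = 3; pairs: (0,3), (1,4), (1,5)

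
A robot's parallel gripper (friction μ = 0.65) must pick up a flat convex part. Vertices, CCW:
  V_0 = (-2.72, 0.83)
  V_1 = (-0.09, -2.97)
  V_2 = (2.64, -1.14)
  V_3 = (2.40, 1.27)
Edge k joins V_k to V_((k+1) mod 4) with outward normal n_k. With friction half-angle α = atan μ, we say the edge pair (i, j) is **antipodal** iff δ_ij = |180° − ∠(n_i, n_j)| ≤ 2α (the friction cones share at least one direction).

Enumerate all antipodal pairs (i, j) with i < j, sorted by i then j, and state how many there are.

α = atan 0.65 = 33.02°;  2α = 66.05°
n_0 = (-0.8223, -0.5691)
n_1 = (+0.5568, -0.8306)
n_2 = (+0.9951, +0.0991)
n_3 = (-0.0856, +0.9963)
  (0,1): δ = 90.85°  ·
  (0,2): δ = 29.00°  ✓
  (0,3): δ = 60.22°  ✓
  (1,2): δ = 118.15°  ·
  (1,3): δ = 28.92°  ✓
  (2,3): δ = 90.78°  ·
antipodal pairs: 3

count = 3; pairs: (0,2), (0,3), (1,3)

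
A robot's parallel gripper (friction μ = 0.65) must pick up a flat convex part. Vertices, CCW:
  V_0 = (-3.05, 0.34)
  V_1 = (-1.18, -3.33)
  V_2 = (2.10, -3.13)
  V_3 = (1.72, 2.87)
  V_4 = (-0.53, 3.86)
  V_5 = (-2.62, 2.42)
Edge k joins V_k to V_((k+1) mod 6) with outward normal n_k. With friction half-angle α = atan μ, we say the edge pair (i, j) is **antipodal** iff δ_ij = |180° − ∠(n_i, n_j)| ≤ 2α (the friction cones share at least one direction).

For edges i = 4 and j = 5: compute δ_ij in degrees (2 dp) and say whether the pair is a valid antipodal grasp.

α = atan 0.65 = 33.02°;  2α = 66.05°
edge 4: e_4 = (-2.09, -1.44);  n_4 = (-0.5674, +0.8235)
edge 5: e_5 = (-0.43, -2.08);  n_5 = (-0.9793, +0.2024)
∠(n_4, n_5) = 43.75°
δ = |180° − 43.75°| = 136.25°
136.25° > 2α = 66.05°  →  invalid

δ = 136.25°, invalid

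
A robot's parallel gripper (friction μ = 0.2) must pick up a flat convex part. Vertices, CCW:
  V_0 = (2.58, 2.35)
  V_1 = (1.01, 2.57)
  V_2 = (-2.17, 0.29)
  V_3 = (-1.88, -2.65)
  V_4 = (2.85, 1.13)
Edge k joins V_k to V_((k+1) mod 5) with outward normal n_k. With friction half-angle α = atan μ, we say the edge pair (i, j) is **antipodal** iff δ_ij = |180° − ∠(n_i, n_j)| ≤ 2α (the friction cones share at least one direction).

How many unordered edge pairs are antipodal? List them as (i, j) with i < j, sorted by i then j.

α = atan 0.2 = 11.31°;  2α = 22.62°
n_0 = (+0.1388, +0.9903)
n_1 = (-0.5827, +0.8127)
n_2 = (-0.9952, -0.0982)
n_3 = (+0.6243, -0.7812)
n_4 = (+0.9764, +0.2161)
  (0,1): δ = 136.38°  ·
  (0,2): δ = 76.39°  ·
  (0,3): δ = 46.61°  ·
  (0,4): δ = 110.46°  ·
  (1,2): δ = 120.01°  ·
  (1,3): δ = 2.99°  ✓
  (1,4): δ = 66.84°  ·
  (2,3): δ = 57.00°  ·
  (2,4): δ = 6.85°  ✓
  (3,4): δ = 116.15°  ·
antipodal pairs: 2

count = 2; pairs: (1,3), (2,4)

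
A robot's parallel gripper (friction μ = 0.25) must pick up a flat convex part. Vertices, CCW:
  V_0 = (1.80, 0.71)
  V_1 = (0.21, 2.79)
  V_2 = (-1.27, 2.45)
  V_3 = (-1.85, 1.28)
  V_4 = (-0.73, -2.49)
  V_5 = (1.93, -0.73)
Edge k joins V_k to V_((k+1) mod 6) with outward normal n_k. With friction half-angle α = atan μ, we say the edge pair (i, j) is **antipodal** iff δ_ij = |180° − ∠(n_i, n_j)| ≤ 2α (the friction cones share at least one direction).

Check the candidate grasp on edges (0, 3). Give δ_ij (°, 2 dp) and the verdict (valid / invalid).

δ = 20.85°, valid

α = atan 0.25 = 14.04°;  2α = 28.07°
edge 0: e_0 = (-1.59, +2.08);  n_0 = (+0.7945, +0.6073)
edge 3: e_3 = (+1.12, -3.77);  n_3 = (-0.9586, -0.2848)
∠(n_0, n_3) = 159.15°
δ = |180° − 159.15°| = 20.85°
20.85° ≤ 2α = 28.07°  →  valid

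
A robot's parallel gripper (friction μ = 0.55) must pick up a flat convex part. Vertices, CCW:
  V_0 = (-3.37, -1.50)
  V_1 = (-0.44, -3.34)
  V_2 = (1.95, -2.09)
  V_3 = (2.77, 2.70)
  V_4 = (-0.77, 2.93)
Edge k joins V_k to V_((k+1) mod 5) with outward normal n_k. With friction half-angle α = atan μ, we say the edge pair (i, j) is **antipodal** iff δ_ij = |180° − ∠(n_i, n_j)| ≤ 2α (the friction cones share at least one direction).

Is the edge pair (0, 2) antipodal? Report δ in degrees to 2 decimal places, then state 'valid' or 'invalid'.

δ = 67.59°, invalid

α = atan 0.55 = 28.81°;  2α = 57.62°
edge 0: e_0 = (+2.93, -1.84);  n_0 = (-0.5318, -0.8469)
edge 2: e_2 = (+0.82, +4.79);  n_2 = (+0.9857, -0.1687)
∠(n_0, n_2) = 112.41°
δ = |180° − 112.41°| = 67.59°
67.59° > 2α = 57.62°  →  invalid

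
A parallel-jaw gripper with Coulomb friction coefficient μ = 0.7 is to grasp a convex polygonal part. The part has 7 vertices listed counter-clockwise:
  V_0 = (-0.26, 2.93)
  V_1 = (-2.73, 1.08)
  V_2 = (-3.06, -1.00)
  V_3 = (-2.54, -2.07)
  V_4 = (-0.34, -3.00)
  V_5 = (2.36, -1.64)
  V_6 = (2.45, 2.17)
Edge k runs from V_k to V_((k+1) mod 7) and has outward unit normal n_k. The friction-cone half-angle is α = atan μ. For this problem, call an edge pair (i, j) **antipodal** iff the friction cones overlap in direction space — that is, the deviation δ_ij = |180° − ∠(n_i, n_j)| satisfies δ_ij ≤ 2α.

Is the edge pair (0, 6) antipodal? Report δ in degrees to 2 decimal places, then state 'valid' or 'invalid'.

α = atan 0.7 = 34.99°;  2α = 69.98°
edge 0: e_0 = (-2.47, -1.85);  n_0 = (-0.5995, +0.8004)
edge 6: e_6 = (-2.71, +0.76);  n_6 = (+0.2700, +0.9629)
∠(n_0, n_6) = 52.50°
δ = |180° − 52.50°| = 127.50°
127.50° > 2α = 69.98°  →  invalid

δ = 127.50°, invalid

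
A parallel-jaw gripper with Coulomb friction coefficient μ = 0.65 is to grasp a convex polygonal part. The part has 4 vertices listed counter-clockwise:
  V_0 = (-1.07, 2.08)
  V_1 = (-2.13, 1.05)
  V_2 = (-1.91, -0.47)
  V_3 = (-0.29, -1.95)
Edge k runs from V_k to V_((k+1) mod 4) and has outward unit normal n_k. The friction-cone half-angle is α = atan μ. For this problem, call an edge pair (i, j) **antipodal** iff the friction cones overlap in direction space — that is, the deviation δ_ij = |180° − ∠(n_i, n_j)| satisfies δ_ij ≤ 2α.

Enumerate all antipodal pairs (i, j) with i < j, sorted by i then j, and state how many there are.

α = atan 0.65 = 33.02°;  2α = 66.05°
n_0 = (-0.6969, +0.7172)
n_1 = (-0.9897, -0.1432)
n_2 = (-0.6745, -0.7383)
n_3 = (+0.9818, +0.1900)
  (0,1): δ = 125.94°  ·
  (0,2): δ = 86.59°  ·
  (0,3): δ = 56.78°  ✓
  (1,2): δ = 140.65°  ·
  (1,3): δ = 2.72°  ✓
  (2,3): δ = 36.63°  ✓
antipodal pairs: 3

count = 3; pairs: (0,3), (1,3), (2,3)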